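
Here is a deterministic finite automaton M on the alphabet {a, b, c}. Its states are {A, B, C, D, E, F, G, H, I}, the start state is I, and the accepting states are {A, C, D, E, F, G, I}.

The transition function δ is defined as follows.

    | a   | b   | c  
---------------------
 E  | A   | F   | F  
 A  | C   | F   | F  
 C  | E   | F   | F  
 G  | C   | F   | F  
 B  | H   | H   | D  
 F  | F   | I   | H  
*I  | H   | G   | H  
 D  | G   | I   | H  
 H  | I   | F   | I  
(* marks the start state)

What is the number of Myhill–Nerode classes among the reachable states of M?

Reachable states from the start: {A,C,E,F,G,H,I}. Unreachable: {B,D} — drop them.
P0 = {A,C,E,F,G,I} | {H}.
Refine {A,C,E,F,G,I} on symbol a: members go to different blocks, giving {A,C,E,F,G} and {I}.
On input b, block {A,C,E,F,G} splits into {A,C,E,G} and {F}.
No further refinement is possible. Final partition (4 blocks): {A,C,E,G} | {H} | {I} | {F}.

4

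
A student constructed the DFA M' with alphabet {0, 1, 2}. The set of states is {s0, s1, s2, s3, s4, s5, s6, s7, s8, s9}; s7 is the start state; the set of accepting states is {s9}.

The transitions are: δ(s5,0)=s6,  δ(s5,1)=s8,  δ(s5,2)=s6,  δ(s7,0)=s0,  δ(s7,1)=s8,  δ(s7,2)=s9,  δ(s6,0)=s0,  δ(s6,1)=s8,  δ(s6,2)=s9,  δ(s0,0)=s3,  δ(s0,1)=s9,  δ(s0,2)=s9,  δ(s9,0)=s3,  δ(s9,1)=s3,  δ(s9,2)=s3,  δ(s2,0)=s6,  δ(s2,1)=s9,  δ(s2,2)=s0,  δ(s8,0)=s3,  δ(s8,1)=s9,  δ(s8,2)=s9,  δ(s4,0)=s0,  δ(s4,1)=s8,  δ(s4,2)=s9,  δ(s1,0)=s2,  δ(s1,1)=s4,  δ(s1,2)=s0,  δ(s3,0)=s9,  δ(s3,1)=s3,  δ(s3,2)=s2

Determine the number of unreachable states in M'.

3

Starting at s7 and following transitions, the reachable set is {s0, s2, s3, s6, s7, s8, s9}. That leaves s1, s4, s5 unreachable — 3 in total.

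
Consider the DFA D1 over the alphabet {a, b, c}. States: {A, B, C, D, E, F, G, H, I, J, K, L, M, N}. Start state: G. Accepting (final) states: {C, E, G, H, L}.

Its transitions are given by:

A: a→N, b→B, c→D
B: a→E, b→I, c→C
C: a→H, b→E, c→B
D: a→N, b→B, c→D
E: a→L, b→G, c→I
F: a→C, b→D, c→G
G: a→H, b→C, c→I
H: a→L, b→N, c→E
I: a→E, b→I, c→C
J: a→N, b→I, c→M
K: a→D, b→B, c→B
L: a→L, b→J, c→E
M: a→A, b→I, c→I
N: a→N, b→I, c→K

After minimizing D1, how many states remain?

6

Reachable states from the start: {A,B,C,D,E,G,H,I,J,K,L,M,N}. Unreachable: {F} — drop them.
Start with accepting vs non-accepting: {C,E,G,H,L} | {A,B,D,I,J,K,M,N}.
Split {C,E,G,H,L} by δ(·,b) → {C,E,G} and {H,L}.
Refine {A,B,D,I,J,K,M,N} on symbol a: members go to different blocks, giving {A,D,J,K,M,N} and {B,I}.
Refine {A,D,J,K,M,N} on symbol c: members go to different blocks, giving {A,D,J,N} and {K,M}.
Split {A,D,J,N} by δ(·,c) → {A,D} and {J,N}.
No further refinement is possible. Final partition (6 blocks): {C,E,G} | {A,D} | {H,L} | {B,I} | {K,M} | {J,N}.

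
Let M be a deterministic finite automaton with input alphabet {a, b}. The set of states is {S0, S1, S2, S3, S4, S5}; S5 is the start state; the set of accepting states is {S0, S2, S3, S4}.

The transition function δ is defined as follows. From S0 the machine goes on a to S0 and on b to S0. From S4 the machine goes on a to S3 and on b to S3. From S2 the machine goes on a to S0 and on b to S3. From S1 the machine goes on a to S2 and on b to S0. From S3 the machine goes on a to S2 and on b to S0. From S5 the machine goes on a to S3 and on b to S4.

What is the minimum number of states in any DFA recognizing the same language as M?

2

States {S1} cannot be reached from the start state, so discard them.
Initial partition by acceptance: {S0,S2,S3,S4} | {S5}.
No further refinement is possible. Final partition (2 blocks): {S0,S2,S3,S4} | {S5}.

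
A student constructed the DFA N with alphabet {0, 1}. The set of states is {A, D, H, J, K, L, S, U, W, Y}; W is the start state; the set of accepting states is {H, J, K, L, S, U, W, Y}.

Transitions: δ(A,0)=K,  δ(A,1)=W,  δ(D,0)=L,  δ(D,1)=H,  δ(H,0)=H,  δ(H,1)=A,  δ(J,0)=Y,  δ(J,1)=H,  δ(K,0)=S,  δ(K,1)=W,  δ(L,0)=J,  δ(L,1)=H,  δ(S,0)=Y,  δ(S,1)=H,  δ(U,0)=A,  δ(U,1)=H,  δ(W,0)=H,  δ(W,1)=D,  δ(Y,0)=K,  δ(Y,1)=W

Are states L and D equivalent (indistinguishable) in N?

States {U} cannot be reached from the start state, so discard them.
Initial partition by acceptance: {H,J,K,L,S,W,Y} | {A,D}.
On input 1, block {H,J,K,L,S,W,Y} splits into {J,K,L,S,Y} and {H,W}.
Stable partition: {J,K,L,S,Y} | {A,D} | {H,W} — 3 equivalence classes.
L and D end up in different blocks, so they are distinguishable. For instance, the string 'ε' is accepted from only L.

No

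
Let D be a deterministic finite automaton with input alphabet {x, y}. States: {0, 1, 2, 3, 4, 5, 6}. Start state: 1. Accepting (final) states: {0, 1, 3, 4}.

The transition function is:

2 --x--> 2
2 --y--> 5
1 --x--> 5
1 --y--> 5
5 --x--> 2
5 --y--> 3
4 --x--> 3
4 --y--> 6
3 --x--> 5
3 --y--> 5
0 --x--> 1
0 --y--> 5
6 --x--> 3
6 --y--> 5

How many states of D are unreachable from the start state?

3

BFS from 1 reaches {1, 2, 3, 5}; the 3 state(s) 0, 4, 6 are never visited.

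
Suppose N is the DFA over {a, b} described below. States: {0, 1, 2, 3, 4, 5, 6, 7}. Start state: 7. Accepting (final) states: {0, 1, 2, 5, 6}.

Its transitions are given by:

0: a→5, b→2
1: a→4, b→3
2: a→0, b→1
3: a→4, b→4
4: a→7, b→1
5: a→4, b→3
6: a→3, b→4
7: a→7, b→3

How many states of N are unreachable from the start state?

4

No path from 7 leads to 0, 2, 5, 6; the other 4 states are all reachable.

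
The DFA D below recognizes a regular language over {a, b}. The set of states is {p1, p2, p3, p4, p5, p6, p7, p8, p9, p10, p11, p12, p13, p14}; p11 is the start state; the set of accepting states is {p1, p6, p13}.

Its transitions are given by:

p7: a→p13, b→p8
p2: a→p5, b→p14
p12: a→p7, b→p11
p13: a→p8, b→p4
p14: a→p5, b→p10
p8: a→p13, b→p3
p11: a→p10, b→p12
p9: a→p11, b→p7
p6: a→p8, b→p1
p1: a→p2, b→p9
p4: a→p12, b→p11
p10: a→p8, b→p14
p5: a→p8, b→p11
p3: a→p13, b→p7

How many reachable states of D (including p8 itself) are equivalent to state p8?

States {p1,p2,p6,p9} cannot be reached from the start state, so discard them.
Start with accepting vs non-accepting: {p13} | {p3,p4,p5,p7,p8,p10,p11,p12,p14}.
Refine {p3,p4,p5,p7,p8,p10,p11,p12,p14} on symbol a: members go to different blocks, giving {p4,p5,p10,p11,p12,p14} and {p3,p7,p8}.
Refine {p4,p5,p10,p11,p12,p14} on symbol a: members go to different blocks, giving {p4,p11,p14} and {p5,p10,p12}.
Split {p4,p11,p14} by δ(·,b) → {p11,p14} and {p4}.
No further refinement is possible. Final partition (5 blocks): {p13} | {p11,p14} | {p3,p7,p8} | {p5,p10,p12} | {p4}.
The equivalence class containing p8 is {p3,p7,p8}, of size 3.

3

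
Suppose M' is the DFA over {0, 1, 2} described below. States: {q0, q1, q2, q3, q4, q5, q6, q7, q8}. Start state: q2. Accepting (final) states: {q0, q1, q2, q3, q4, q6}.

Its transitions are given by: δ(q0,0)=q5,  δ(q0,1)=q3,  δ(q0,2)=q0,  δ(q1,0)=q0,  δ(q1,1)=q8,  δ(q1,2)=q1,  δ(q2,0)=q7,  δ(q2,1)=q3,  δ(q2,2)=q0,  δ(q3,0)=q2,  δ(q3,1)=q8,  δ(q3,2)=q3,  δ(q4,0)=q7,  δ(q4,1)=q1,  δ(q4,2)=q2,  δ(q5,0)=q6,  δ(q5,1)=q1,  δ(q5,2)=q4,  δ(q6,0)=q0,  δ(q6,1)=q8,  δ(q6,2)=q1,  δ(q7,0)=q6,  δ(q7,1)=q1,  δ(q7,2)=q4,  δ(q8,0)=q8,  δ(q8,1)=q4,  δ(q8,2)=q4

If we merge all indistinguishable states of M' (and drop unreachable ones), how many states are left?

4

Every state is reachable, so we keep all 9.
Start with accepting vs non-accepting: {q0,q1,q2,q3,q4,q6} | {q5,q7,q8}.
Split {q0,q1,q2,q3,q4,q6} by δ(·,0) → {q0,q2,q4} and {q1,q3,q6}.
Refine {q5,q7,q8} on symbol 0: members go to different blocks, giving {q5,q7} and {q8}.
The partition is now stable with 4 blocks: {q0,q2,q4} | {q5,q7} | {q1,q3,q6} | {q8}.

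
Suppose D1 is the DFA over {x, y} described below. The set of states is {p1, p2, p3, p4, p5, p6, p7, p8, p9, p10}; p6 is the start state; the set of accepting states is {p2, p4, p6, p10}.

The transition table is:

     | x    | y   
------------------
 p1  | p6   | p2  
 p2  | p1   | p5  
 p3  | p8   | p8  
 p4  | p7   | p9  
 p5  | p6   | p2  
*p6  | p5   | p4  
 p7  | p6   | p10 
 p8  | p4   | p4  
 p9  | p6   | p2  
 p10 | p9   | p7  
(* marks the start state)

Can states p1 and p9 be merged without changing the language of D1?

First remove the unreachable states {p3,p8}; 8 states remain.
P0 = {p2,p4,p6,p10} | {p1,p5,p7,p9}.
On input y, block {p2,p4,p6,p10} splits into {p2,p4,p10} and {p6}.
Stable partition: {p2,p4,p10} | {p1,p5,p7,p9} | {p6} — 3 equivalence classes.
p1 and p9 lie in the same block of the stable partition, so they are equivalent — no string distinguishes them.

Yes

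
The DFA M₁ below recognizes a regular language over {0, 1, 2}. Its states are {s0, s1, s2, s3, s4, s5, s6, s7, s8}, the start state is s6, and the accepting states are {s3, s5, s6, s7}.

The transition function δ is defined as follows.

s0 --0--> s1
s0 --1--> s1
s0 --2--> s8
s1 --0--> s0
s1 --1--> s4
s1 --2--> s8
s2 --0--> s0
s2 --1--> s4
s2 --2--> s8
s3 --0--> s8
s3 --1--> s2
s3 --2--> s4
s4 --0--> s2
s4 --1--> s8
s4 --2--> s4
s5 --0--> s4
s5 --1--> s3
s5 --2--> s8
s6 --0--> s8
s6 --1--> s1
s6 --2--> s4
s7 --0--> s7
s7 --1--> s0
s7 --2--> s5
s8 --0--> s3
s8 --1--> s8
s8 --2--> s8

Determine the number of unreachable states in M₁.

BFS from s6 reaches {s0, s1, s2, s3, s4, s6, s8}; the 2 state(s) s5, s7 are never visited.

2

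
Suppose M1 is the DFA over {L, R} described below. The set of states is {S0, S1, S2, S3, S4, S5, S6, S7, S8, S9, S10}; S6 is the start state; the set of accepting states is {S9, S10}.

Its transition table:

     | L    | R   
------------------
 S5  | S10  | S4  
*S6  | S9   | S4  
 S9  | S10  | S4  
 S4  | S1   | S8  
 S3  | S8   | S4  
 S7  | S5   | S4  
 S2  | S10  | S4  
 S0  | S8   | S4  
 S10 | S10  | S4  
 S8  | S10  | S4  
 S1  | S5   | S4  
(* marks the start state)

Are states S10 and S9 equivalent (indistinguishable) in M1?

Reachable states from the start: {S1,S4,S5,S6,S8,S9,S10}. Unreachable: {S0,S2,S3,S7} — drop them.
P0 = {S9,S10} | {S1,S4,S5,S6,S8}.
On input L, block {S1,S4,S5,S6,S8} splits into {S5,S6,S8} and {S1,S4}.
Split {S1,S4} by δ(·,L) → {S1} and {S4}.
No further refinement is possible. Final partition (4 blocks): {S9,S10} | {S5,S6,S8} | {S1} | {S4}.
S10 and S9 lie in the same block of the stable partition, so they are equivalent — no string distinguishes them.

Yes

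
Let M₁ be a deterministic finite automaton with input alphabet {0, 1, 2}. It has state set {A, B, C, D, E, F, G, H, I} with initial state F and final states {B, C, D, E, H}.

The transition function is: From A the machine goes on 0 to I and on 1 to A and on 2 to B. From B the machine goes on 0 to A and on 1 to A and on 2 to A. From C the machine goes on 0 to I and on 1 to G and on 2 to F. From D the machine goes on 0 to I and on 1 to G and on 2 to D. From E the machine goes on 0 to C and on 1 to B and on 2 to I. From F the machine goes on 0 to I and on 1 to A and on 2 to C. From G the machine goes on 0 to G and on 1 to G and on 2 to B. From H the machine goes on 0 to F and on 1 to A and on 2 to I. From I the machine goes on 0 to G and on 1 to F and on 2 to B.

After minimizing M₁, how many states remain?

2

First remove the unreachable states {D,E,H}; 6 states remain.
Initial partition by acceptance: {B,C} | {A,F,G,I}.
Stable partition: {B,C} | {A,F,G,I} — 2 equivalence classes.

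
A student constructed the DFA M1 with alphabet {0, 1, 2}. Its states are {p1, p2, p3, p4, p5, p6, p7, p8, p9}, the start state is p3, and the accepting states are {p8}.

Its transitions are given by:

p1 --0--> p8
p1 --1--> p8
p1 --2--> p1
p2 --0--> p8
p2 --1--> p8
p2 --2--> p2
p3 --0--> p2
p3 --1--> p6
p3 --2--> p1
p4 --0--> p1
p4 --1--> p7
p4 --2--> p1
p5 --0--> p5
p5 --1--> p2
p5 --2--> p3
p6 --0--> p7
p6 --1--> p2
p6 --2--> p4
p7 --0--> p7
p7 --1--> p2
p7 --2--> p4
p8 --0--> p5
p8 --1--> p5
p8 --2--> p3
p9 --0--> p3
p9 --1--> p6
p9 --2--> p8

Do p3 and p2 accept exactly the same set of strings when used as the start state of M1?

Reachable states from the start: {p1,p2,p3,p4,p5,p6,p7,p8}. Unreachable: {p9} — drop them.
Start with accepting vs non-accepting: {p8} | {p1,p2,p3,p4,p5,p6,p7}.
On input 0, block {p1,p2,p3,p4,p5,p6,p7} splits into {p3,p4,p5,p6,p7} and {p1,p2}.
Split {p3,p4,p5,p6,p7} by δ(·,0) → {p5,p6,p7} and {p3,p4}.
No further refinement is possible. Final partition (4 blocks): {p8} | {p5,p6,p7} | {p1,p2} | {p3,p4}.
p3 and p2 end up in different blocks, so they are distinguishable. For instance, the string '0' is accepted from only p2.

No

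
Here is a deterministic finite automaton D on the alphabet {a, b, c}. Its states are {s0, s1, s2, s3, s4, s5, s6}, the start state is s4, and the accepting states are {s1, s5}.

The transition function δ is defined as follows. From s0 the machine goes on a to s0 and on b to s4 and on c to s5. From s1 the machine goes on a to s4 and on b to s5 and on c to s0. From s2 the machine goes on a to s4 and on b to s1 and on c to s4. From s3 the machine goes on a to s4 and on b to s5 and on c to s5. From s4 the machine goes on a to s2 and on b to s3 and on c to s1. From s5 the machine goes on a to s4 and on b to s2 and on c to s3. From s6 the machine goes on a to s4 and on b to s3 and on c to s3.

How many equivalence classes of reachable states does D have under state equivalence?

First remove the unreachable states {s6}; 6 states remain.
Start with accepting vs non-accepting: {s1,s5} | {s0,s2,s3,s4}.
On input b, block {s1,s5} splits into {s1} and {s5}.
Refine {s0,s2,s3,s4} on symbol b: members go to different blocks, giving {s0,s4} and {s2} and {s3}.
On input a, block {s0,s4} splits into {s0} and {s4}.
No further refinement is possible. Final partition (6 blocks): {s1} | {s0} | {s5} | {s2} | {s3} | {s4}.

6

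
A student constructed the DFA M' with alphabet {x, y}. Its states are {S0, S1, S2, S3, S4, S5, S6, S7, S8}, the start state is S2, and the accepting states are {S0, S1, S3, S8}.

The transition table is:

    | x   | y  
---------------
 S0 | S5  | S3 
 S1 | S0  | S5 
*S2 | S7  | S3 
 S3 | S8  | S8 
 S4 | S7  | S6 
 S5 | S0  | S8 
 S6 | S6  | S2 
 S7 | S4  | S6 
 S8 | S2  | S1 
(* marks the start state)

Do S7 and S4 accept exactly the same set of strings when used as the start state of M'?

Every state is reachable, so we keep all 9.
Initial partition by acceptance: {S0,S1,S3,S8} | {S2,S4,S5,S6,S7}.
Split {S0,S1,S3,S8} by δ(·,x) → {S0,S8} and {S1,S3}.
Refine {S2,S4,S5,S6,S7} on symbol x: members go to different blocks, giving {S2,S4,S6,S7} and {S5}.
Refine {S0,S8} on symbol x: members go to different blocks, giving {S0} and {S8}.
On input y, block {S2,S4,S6,S7} splits into {S4,S6,S7} and {S2}.
Split {S4,S6,S7} by δ(·,y) → {S4,S7} and {S6}.
Refine {S1,S3} on symbol x: members go to different blocks, giving {S1} and {S3}.
No further refinement is possible. Final partition (8 blocks): {S0} | {S4,S7} | {S1} | {S5} | {S8} | {S2} | {S6} | {S3}.
S7 and S4 lie in the same block of the stable partition, so they are equivalent — no string distinguishes them.

Yes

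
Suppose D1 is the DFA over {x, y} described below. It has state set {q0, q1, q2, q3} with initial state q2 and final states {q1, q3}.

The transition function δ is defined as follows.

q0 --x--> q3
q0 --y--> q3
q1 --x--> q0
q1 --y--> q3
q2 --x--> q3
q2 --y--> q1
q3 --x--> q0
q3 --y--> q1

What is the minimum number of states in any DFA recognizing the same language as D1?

2

P0 = {q1,q3} | {q0,q2}.
Stable partition: {q1,q3} | {q0,q2} — 2 equivalence classes.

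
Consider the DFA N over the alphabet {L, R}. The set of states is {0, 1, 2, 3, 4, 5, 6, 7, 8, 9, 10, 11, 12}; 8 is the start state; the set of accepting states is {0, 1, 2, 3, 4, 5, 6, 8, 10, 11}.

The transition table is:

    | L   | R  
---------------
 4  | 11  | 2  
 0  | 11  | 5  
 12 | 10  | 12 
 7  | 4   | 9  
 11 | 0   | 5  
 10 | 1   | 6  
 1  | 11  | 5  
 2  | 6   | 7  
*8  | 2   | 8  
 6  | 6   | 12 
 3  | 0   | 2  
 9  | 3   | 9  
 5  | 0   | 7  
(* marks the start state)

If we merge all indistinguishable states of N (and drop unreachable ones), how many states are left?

6

All states are reachable from the start state.
Initial partition by acceptance: {0,1,2,3,4,5,6,8,10,11} | {7,9,12}.
Refine {0,1,2,3,4,5,6,8,10,11} on symbol R: members go to different blocks, giving {0,1,3,4,8,10,11} and {2,5,6}.
Split {0,1,3,4,8,10,11} by δ(·,L) → {0,1,3,4,10,11} and {8}.
Refine {2,5,6} on symbol L: members go to different blocks, giving {2,6} and {5}.
Split {0,1,3,4,10,11} by δ(·,R) → {0,1,11} and {3,4,10}.
No further refinement is possible. Final partition (6 blocks): {0,1,11} | {7,9,12} | {2,6} | {8} | {5} | {3,4,10}.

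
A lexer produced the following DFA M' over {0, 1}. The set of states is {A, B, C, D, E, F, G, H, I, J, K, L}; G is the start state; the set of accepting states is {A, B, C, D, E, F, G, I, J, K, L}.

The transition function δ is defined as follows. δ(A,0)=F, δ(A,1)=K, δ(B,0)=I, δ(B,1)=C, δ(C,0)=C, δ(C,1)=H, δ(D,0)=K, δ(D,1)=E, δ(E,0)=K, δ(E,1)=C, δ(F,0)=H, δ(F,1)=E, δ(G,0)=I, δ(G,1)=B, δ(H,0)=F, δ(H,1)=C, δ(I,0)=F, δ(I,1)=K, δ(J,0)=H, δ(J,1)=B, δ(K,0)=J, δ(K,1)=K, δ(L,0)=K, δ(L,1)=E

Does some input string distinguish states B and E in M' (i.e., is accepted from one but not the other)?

No

Reachable states from the start: {B,C,E,F,G,H,I,J,K}. Unreachable: {A,D,L} — drop them.
Initial partition by acceptance: {B,C,E,F,G,I,J,K} | {H}.
Refine {B,C,E,F,G,I,J,K} on symbol 0: members go to different blocks, giving {B,C,E,G,I,K} and {F,J}.
Split {B,C,E,G,I,K} by δ(·,0) → {B,C,E,G} and {I,K}.
Refine {B,C,E,G} on symbol 0: members go to different blocks, giving {B,E,G} and {C}.
Refine {B,E,G} on symbol 1: members go to different blocks, giving {B,E} and {G}.
Stable partition: {B,E} | {H} | {F,J} | {I,K} | {C} | {G} — 6 equivalence classes.
B and E lie in the same block of the stable partition, so they are equivalent — no string distinguishes them.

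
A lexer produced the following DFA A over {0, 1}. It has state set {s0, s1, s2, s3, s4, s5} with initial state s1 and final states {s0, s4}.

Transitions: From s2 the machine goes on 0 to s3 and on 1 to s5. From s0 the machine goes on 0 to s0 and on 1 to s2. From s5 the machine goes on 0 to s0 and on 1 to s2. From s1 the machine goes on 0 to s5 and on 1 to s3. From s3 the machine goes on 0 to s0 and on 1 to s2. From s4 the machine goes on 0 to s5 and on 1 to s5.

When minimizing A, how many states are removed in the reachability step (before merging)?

No path from s1 leads to s4; the other 5 states are all reachable.

1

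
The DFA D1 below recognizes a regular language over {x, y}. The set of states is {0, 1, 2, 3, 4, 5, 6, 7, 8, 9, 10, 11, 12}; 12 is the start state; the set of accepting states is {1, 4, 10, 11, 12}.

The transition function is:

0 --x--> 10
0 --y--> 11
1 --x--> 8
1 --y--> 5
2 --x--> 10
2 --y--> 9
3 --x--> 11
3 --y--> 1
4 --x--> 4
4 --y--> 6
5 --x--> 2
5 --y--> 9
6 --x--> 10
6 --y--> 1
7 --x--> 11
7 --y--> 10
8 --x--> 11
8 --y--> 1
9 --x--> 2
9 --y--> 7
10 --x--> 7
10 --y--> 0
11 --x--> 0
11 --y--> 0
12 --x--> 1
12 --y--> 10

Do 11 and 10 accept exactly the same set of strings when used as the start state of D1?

States {3,4,6} cannot be reached from the start state, so discard them.
P0 = {1,10,11,12} | {0,2,5,7,8,9}.
On input x, block {1,10,11,12} splits into {1,10,11} and {12}.
Refine {0,2,5,7,8,9} on symbol x: members go to different blocks, giving {0,2,7,8} and {5,9}.
Refine {1,10,11} on symbol y: members go to different blocks, giving {10,11} and {1}.
On input y, block {0,2,7,8} splits into {0,7} and {2} and {8}.
Refine {5,9} on symbol y: members go to different blocks, giving {5} and {9}.
The partition is now stable with 8 blocks: {10,11} | {0,7} | {12} | {5} | {1} | {2} | {8} | {9}.
11 and 10 lie in the same block of the stable partition, so they are equivalent — no string distinguishes them.

Yes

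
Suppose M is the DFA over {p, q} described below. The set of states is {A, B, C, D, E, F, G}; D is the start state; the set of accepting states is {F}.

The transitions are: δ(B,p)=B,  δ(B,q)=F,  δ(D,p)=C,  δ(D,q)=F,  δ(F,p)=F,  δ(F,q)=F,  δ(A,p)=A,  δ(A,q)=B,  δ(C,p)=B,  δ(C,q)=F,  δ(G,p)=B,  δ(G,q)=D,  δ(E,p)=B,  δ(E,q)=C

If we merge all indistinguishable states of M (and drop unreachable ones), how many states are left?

Reachable states from the start: {B,C,D,F}. Unreachable: {A,E,G} — drop them.
P0 = {F} | {B,C,D}.
Stable partition: {F} | {B,C,D} — 2 equivalence classes.

2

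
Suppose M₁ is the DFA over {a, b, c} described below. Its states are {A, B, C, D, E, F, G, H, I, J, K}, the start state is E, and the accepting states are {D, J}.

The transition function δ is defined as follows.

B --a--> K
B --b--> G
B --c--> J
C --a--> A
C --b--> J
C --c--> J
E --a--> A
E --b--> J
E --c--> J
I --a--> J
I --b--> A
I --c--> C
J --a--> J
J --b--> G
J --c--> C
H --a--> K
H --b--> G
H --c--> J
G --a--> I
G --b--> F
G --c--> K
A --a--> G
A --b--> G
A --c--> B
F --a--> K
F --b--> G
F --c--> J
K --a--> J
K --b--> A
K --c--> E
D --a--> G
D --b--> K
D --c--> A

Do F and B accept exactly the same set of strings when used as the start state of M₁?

Reachable states from the start: {A,B,C,E,F,G,I,J,K}. Unreachable: {D,H} — drop them.
Initial partition by acceptance: {J} | {A,B,C,E,F,G,I,K}.
Split {A,B,C,E,F,G,I,K} by δ(·,a) → {A,B,C,E,F,G} and {I,K}.
Split {A,B,C,E,F,G} by δ(·,a) → {A,C,E} and {B,F,G}.
On input a, block {A,C,E} splits into {C,E} and {A}.
On input c, block {B,F,G} splits into {B,F} and {G}.
Stable partition: {J} | {C,E} | {I,K} | {B,F} | {A} | {G} — 6 equivalence classes.
F and B lie in the same block of the stable partition, so they are equivalent — no string distinguishes them.

Yes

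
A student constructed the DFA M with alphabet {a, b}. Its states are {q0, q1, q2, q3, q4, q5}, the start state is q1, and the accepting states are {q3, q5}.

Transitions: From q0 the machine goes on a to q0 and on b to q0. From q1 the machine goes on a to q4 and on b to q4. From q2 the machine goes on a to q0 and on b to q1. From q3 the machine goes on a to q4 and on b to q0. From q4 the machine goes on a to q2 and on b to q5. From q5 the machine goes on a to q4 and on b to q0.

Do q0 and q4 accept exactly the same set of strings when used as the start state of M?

No

First remove the unreachable states {q3}; 5 states remain.
Start with accepting vs non-accepting: {q5} | {q0,q1,q2,q4}.
Refine {q0,q1,q2,q4} on symbol b: members go to different blocks, giving {q0,q1,q2} and {q4}.
Split {q0,q1,q2} by δ(·,a) → {q0,q2} and {q1}.
Split {q0,q2} by δ(·,b) → {q0} and {q2}.
No further refinement is possible. Final partition (5 blocks): {q5} | {q0} | {q4} | {q1} | {q2}.
q0 and q4 end up in different blocks, so they are distinguishable. For instance, the string 'b' is accepted from only q4.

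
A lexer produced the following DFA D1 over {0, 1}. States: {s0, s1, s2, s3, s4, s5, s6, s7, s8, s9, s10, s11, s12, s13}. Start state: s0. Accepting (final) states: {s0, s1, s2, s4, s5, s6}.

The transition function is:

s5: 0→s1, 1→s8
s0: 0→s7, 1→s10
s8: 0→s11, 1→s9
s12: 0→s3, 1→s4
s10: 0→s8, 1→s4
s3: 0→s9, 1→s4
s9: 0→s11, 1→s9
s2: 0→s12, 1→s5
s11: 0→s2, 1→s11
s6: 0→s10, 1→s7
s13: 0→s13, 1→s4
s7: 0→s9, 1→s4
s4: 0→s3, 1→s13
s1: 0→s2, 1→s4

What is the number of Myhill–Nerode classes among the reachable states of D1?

10

States {s6} cannot be reached from the start state, so discard them.
P0 = {s0,s1,s2,s4,s5} | {s3,s7,s8,s9,s10,s11,s12,s13}.
Refine {s0,s1,s2,s4,s5} on symbol 0: members go to different blocks, giving {s0,s2,s4} and {s1,s5}.
Refine {s0,s2,s4} on symbol 1: members go to different blocks, giving {s0,s4} and {s2}.
On input 0, block {s3,s7,s8,s9,s10,s11,s12,s13} splits into {s3,s7,s8,s9,s10,s12,s13} and {s11}.
Split {s3,s7,s8,s9,s10,s12,s13} by δ(·,0) → {s3,s7,s10,s12,s13} and {s8,s9}.
Split {s3,s7,s10,s12,s13} by δ(·,0) → {s3,s7,s10} and {s12,s13}.
On input 1, block {s0,s4} splits into {s0} and {s4}.
Refine {s1,s5} on symbol 0: members go to different blocks, giving {s1} and {s5}.
Refine {s12,s13} on symbol 0: members go to different blocks, giving {s12} and {s13}.
The partition is now stable with 10 blocks: {s0} | {s3,s7,s10} | {s1} | {s2} | {s11} | {s8,s9} | {s12} | {s4} | {s5} | {s13}.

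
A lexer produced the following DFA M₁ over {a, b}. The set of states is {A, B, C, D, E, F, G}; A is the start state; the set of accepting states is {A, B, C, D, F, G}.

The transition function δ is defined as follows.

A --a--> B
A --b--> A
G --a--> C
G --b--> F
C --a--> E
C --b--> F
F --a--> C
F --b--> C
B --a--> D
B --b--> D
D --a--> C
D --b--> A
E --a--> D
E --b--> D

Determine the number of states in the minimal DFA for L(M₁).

First remove the unreachable states {G}; 6 states remain.
Initial partition by acceptance: {A,B,C,D,F} | {E}.
Refine {A,B,C,D,F} on symbol a: members go to different blocks, giving {A,B,D,F} and {C}.
Refine {A,B,D,F} on symbol a: members go to different blocks, giving {A,B} and {D,F}.
On input a, block {A,B} splits into {A} and {B}.
Split {D,F} by δ(·,b) → {D} and {F}.
No further refinement is possible. Final partition (6 blocks): {A} | {E} | {C} | {D} | {B} | {F}.

6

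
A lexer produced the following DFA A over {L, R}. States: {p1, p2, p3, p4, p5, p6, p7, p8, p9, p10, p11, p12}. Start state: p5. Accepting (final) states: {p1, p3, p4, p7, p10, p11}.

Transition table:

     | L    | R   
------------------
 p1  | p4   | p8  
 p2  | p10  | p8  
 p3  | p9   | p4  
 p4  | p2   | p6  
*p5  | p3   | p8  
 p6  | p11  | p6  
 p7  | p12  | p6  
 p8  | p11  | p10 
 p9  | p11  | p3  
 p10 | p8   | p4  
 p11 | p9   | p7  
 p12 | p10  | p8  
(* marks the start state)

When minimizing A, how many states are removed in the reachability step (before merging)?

Starting at p5 and following transitions, the reachable set is {p2, p3, p4, p5, p6, p7, p8, p9, p10, p11, p12}. That leaves p1 unreachable — 1 in total.

1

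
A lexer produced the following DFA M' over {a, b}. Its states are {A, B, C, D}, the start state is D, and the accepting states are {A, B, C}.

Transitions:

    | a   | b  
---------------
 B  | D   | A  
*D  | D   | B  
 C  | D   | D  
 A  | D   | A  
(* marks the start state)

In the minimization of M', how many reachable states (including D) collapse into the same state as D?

1

First remove the unreachable states {C}; 3 states remain.
Initial partition by acceptance: {A,B} | {D}.
No further refinement is possible. Final partition (2 blocks): {A,B} | {D}.
State D belongs to the block {D}, which has 1 states.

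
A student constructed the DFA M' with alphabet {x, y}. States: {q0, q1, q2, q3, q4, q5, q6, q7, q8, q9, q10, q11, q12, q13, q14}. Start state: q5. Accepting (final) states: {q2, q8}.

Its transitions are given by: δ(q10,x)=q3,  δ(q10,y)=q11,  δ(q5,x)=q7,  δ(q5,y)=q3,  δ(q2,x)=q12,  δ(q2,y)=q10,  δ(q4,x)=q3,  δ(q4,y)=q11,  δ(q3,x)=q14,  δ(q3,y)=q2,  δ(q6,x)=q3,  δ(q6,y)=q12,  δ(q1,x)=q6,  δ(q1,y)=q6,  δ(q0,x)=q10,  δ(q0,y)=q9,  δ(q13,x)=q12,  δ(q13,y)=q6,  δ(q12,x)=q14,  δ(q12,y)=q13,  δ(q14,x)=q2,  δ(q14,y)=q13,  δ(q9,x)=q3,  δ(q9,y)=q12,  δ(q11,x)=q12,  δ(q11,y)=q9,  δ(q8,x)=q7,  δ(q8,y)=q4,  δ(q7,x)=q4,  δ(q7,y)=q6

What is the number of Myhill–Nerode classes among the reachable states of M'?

States {q0,q1,q8} cannot be reached from the start state, so discard them.
Initial partition by acceptance: {q2} | {q3,q4,q5,q6,q7,q9,q10,q11,q12,q13,q14}.
Refine {q3,q4,q5,q6,q7,q9,q10,q11,q12,q13,q14} on symbol x: members go to different blocks, giving {q3,q4,q5,q6,q7,q9,q10,q11,q12,q13} and {q14}.
Refine {q3,q4,q5,q6,q7,q9,q10,q11,q12,q13} on symbol x: members go to different blocks, giving {q4,q5,q6,q7,q9,q10,q11,q13} and {q3,q12}.
Split {q4,q5,q6,q7,q9,q10,q11,q13} by δ(·,x) → {q4,q6,q9,q10,q11,q13} and {q5,q7}.
Refine {q4,q6,q9,q10,q11,q13} on symbol y: members go to different blocks, giving {q4,q10,q11,q13} and {q6,q9}.
Refine {q4,q10,q11,q13} on symbol y: members go to different blocks, giving {q4,q10} and {q11,q13}.
On input y, block {q3,q12} splits into {q3} and {q12}.
Split {q5,q7} by δ(·,x) → {q5} and {q7}.
The partition is now stable with 9 blocks: {q2} | {q4,q10} | {q14} | {q3} | {q5} | {q6,q9} | {q11,q13} | {q12} | {q7}.

9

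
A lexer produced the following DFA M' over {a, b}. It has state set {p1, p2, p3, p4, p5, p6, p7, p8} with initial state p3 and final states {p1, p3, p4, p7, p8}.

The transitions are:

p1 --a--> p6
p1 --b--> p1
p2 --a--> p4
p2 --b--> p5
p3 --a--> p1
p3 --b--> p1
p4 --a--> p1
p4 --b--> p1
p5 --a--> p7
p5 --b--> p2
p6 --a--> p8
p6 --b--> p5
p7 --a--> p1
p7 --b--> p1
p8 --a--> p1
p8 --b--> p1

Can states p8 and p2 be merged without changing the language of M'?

No

Every state is reachable, so we keep all 8.
Start with accepting vs non-accepting: {p1,p3,p4,p7,p8} | {p2,p5,p6}.
Refine {p1,p3,p4,p7,p8} on symbol a: members go to different blocks, giving {p3,p4,p7,p8} and {p1}.
No further refinement is possible. Final partition (3 blocks): {p3,p4,p7,p8} | {p2,p5,p6} | {p1}.
p8 and p2 end up in different blocks, so they are distinguishable. For instance, the string 'ε' is accepted from only p8.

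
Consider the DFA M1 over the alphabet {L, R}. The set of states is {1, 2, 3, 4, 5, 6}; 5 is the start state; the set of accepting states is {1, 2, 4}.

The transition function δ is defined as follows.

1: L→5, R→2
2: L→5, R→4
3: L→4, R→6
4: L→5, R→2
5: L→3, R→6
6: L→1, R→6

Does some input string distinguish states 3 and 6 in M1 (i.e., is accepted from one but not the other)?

No

Every state is reachable, so we keep all 6.
P0 = {1,2,4} | {3,5,6}.
Refine {3,5,6} on symbol L: members go to different blocks, giving {3,6} and {5}.
No further refinement is possible. Final partition (3 blocks): {1,2,4} | {3,6} | {5}.
3 and 6 lie in the same block of the stable partition, so they are equivalent — no string distinguishes them.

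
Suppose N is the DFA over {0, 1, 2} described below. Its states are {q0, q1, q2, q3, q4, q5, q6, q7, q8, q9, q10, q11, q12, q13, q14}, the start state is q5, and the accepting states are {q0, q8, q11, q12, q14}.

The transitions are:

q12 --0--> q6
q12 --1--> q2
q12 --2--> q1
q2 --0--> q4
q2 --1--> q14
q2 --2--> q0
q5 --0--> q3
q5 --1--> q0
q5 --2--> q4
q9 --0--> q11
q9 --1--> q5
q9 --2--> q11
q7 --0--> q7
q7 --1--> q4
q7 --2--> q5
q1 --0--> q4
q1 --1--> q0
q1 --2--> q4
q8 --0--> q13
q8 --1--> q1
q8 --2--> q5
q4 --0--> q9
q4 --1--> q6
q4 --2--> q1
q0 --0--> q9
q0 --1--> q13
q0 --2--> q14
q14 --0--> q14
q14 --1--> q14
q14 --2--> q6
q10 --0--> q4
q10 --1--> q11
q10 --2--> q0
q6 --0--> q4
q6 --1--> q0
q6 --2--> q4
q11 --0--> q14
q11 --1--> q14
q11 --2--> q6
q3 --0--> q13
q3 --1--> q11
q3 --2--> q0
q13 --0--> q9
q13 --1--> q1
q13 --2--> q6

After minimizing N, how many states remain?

7

Reachable states from the start: {q0,q1,q3,q4,q5,q6,q9,q11,q13,q14}. Unreachable: {q2,q7,q8,q10,q12} — drop them.
Initial partition by acceptance: {q0,q11,q14} | {q1,q3,q4,q5,q6,q9,q13}.
On input 0, block {q0,q11,q14} splits into {q11,q14} and {q0}.
Split {q1,q3,q4,q5,q6,q9,q13} by δ(·,0) → {q1,q3,q4,q5,q6,q13} and {q9}.
Split {q1,q3,q4,q5,q6,q13} by δ(·,0) → {q1,q3,q5,q6} and {q4,q13}.
Split {q1,q3,q5,q6} by δ(·,0) → {q1,q3,q6} and {q5}.
Refine {q1,q3,q6} on symbol 1: members go to different blocks, giving {q1,q6} and {q3}.
The partition is now stable with 7 blocks: {q11,q14} | {q1,q6} | {q0} | {q9} | {q4,q13} | {q5} | {q3}.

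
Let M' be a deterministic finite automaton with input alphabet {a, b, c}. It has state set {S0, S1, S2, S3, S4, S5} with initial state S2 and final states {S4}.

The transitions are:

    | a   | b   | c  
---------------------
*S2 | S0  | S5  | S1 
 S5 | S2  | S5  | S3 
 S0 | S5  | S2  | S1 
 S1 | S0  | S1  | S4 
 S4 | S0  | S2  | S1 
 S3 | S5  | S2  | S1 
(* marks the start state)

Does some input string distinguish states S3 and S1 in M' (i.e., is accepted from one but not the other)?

Yes

Every state is reachable, so we keep all 6.
Initial partition by acceptance: {S4} | {S0,S1,S2,S3,S5}.
Refine {S0,S1,S2,S3,S5} on symbol c: members go to different blocks, giving {S0,S2,S3,S5} and {S1}.
On input c, block {S0,S2,S3,S5} splits into {S0,S2,S3} and {S5}.
On input a, block {S0,S2,S3} splits into {S0,S3} and {S2}.
Stable partition: {S4} | {S0,S3} | {S1} | {S5} | {S2} — 5 equivalence classes.
S3 and S1 end up in different blocks, so they are distinguishable. For instance, the string 'c' is accepted from only S1.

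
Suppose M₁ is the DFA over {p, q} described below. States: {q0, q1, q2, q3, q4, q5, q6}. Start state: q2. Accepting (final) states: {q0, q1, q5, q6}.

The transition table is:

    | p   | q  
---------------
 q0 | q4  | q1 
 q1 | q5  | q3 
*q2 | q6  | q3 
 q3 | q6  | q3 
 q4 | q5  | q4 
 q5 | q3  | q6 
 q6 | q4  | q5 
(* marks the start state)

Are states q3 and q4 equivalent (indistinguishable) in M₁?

Yes

First remove the unreachable states {q0,q1}; 5 states remain.
Start with accepting vs non-accepting: {q5,q6} | {q2,q3,q4}.
No further refinement is possible. Final partition (2 blocks): {q5,q6} | {q2,q3,q4}.
q3 and q4 lie in the same block of the stable partition, so they are equivalent — no string distinguishes them.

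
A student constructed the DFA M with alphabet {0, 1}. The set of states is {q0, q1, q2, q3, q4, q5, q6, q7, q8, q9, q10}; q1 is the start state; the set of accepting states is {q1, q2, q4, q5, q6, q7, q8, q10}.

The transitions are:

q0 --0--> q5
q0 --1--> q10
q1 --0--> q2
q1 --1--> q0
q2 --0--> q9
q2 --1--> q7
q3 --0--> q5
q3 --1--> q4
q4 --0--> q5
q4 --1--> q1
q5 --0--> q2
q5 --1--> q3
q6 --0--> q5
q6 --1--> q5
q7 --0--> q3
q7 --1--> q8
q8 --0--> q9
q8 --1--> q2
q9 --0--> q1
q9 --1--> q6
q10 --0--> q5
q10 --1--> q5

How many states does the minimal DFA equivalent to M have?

4

Initial partition by acceptance: {q1,q2,q4,q5,q6,q7,q8,q10} | {q0,q3,q9}.
Split {q1,q2,q4,q5,q6,q7,q8,q10} by δ(·,0) → {q1,q4,q5,q6,q10} and {q2,q7,q8}.
Refine {q1,q4,q5,q6,q10} on symbol 0: members go to different blocks, giving {q4,q6,q10} and {q1,q5}.
No further refinement is possible. Final partition (4 blocks): {q4,q6,q10} | {q0,q3,q9} | {q2,q7,q8} | {q1,q5}.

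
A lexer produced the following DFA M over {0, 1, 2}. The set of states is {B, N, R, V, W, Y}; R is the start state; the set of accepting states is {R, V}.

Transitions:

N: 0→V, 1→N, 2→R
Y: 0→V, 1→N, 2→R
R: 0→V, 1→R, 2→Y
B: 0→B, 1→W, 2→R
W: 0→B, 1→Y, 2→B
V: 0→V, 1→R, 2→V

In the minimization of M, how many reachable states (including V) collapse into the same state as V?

States {B,W} cannot be reached from the start state, so discard them.
Start with accepting vs non-accepting: {R,V} | {N,Y}.
Refine {R,V} on symbol 2: members go to different blocks, giving {R} and {V}.
No further refinement is possible. Final partition (3 blocks): {R} | {N,Y} | {V}.
State V belongs to the block {V}, which has 1 states.

1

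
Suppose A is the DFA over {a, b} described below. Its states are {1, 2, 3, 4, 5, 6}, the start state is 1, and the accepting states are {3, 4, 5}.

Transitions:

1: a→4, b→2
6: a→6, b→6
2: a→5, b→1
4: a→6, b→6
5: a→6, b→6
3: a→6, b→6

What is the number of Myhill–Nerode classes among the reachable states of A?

3

Reachable states from the start: {1,2,4,5,6}. Unreachable: {3} — drop them.
Initial partition by acceptance: {4,5} | {1,2,6}.
Split {1,2,6} by δ(·,a) → {1,2} and {6}.
Stable partition: {4,5} | {1,2} | {6} — 3 equivalence classes.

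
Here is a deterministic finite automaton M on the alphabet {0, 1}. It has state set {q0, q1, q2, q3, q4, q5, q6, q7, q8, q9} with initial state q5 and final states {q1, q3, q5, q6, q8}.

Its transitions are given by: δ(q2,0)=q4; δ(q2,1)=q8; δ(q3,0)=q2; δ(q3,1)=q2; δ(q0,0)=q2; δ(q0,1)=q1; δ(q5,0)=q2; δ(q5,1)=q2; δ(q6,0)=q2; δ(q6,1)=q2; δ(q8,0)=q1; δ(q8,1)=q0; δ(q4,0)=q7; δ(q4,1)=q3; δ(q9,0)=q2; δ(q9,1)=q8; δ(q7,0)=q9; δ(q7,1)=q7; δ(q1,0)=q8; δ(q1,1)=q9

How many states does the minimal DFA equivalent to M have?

6

First remove the unreachable states {q6}; 9 states remain.
Start with accepting vs non-accepting: {q1,q3,q5,q8} | {q0,q2,q4,q7,q9}.
On input 0, block {q1,q3,q5,q8} splits into {q1,q8} and {q3,q5}.
On input 1, block {q0,q2,q4,q7,q9} splits into {q0,q2,q9} and {q4} and {q7}.
Split {q0,q2,q9} by δ(·,0) → {q0,q9} and {q2}.
No further refinement is possible. Final partition (6 blocks): {q1,q8} | {q0,q9} | {q3,q5} | {q4} | {q7} | {q2}.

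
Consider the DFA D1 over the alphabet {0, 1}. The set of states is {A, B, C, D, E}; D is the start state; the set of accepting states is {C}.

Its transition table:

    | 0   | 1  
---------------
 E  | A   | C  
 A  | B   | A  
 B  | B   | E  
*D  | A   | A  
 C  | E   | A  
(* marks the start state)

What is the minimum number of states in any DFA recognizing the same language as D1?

All states are reachable from the start state.
Start with accepting vs non-accepting: {C} | {A,B,D,E}.
Split {A,B,D,E} by δ(·,1) → {A,B,D} and {E}.
Split {A,B,D} by δ(·,1) → {A,D} and {B}.
On input 0, block {A,D} splits into {A} and {D}.
No further refinement is possible. Final partition (5 blocks): {C} | {A} | {E} | {B} | {D}.

5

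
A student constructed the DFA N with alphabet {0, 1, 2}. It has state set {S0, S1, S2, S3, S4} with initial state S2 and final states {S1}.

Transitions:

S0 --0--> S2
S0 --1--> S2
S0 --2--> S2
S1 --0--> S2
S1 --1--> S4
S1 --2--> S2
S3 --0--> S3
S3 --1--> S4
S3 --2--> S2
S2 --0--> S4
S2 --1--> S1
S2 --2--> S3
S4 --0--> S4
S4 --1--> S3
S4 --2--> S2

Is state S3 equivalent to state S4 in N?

Yes

First remove the unreachable states {S0}; 4 states remain.
P0 = {S1} | {S2,S3,S4}.
Refine {S2,S3,S4} on symbol 1: members go to different blocks, giving {S3,S4} and {S2}.
Stable partition: {S1} | {S3,S4} | {S2} — 3 equivalence classes.
S3 and S4 lie in the same block of the stable partition, so they are equivalent — no string distinguishes them.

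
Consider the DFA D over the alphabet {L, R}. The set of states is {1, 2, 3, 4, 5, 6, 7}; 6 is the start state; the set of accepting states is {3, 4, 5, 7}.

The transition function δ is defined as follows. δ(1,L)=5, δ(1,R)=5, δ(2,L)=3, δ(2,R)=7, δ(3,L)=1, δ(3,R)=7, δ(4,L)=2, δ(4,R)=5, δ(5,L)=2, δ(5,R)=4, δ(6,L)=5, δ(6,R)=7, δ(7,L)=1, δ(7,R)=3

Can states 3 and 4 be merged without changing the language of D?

All states are reachable from the start state.
P0 = {3,4,5,7} | {1,2,6}.
The partition is now stable with 2 blocks: {3,4,5,7} | {1,2,6}.
3 and 4 lie in the same block of the stable partition, so they are equivalent — no string distinguishes them.

Yes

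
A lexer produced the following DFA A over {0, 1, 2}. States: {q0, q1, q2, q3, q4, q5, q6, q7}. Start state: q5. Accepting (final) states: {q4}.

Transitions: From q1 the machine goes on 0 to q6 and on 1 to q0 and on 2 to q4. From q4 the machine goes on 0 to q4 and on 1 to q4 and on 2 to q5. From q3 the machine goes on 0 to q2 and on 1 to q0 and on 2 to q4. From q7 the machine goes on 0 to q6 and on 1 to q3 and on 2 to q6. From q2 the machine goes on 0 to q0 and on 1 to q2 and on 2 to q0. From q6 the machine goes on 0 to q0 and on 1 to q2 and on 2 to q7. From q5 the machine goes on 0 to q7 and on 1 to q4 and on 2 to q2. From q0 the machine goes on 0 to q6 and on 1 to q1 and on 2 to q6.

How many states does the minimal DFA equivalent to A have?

Every state is reachable, so we keep all 8.
Start with accepting vs non-accepting: {q4} | {q0,q1,q2,q3,q5,q6,q7}.
On input 1, block {q0,q1,q2,q3,q5,q6,q7} splits into {q0,q1,q2,q3,q6,q7} and {q5}.
Refine {q0,q1,q2,q3,q6,q7} on symbol 2: members go to different blocks, giving {q0,q2,q6,q7} and {q1,q3}.
Split {q0,q2,q6,q7} by δ(·,1) → {q0,q7} and {q2,q6}.
No further refinement is possible. Final partition (5 blocks): {q4} | {q0,q7} | {q5} | {q1,q3} | {q2,q6}.

5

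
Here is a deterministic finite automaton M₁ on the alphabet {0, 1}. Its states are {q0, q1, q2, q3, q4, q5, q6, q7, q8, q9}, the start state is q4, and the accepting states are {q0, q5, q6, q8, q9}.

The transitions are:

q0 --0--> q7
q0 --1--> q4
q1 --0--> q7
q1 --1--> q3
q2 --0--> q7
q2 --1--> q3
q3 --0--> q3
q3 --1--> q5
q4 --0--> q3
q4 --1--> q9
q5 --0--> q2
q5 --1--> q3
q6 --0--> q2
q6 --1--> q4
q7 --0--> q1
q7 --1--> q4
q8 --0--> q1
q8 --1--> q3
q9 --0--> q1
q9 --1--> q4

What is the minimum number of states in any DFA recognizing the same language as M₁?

First remove the unreachable states {q0,q6,q8}; 7 states remain.
Initial partition by acceptance: {q5,q9} | {q1,q2,q3,q4,q7}.
Split {q1,q2,q3,q4,q7} by δ(·,1) → {q1,q2,q7} and {q3,q4}.
No further refinement is possible. Final partition (3 blocks): {q5,q9} | {q1,q2,q7} | {q3,q4}.

3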